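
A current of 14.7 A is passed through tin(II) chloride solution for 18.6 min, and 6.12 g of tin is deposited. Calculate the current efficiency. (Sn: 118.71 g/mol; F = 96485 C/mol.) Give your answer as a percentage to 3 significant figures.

60.6%

Q = 14.7 × 1116 = 16410 C
n(e⁻) = 16410 / 96485 = 0.1701 mol
Sn²⁺ + 2e⁻ → Sn, so theoretical n(Sn) = 0.08505 mol → 10.10 g
Efficiency = 6.12 / 10.10 = 0.6059 = 60.6%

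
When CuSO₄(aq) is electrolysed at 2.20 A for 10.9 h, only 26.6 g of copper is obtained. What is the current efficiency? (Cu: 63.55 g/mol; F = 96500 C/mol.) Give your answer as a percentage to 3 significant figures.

Q = 2.20 × 39240 = 86330 C
n(e⁻) = 86330 / 96500 = 0.8946 mol
Cu²⁺ + 2e⁻ → Cu, so theoretical n(Cu) = 0.4473 mol → 28.43 g
Efficiency = 26.6 / 28.43 = 0.9356 = 93.6%

93.6%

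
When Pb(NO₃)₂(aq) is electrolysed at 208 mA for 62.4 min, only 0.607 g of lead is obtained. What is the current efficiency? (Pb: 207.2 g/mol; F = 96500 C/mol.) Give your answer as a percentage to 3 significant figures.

72.6%

Q = 0.208 × 3744 = 778.8 C
n(e⁻) = 778.8 / 96500 = 0.008070 mol
Pb²⁺ + 2e⁻ → Pb, so theoretical n(Pb) = 0.004035 mol → 0.8361 g
Efficiency = 0.607 / 0.8361 = 0.7260 = 72.6%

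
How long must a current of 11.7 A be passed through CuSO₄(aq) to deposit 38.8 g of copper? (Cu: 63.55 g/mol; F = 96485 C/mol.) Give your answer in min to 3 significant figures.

n(Cu) = 38.8 / 63.55 = 0.6105 mol
Cu²⁺ + 2e⁻ → Cu, so n(e⁻) = 2 × 0.6105 = 1.221 mol
Q = 1.221 × 96485 = 1.178×10^5 C
t = Q / I = 1.178×10^5 / 11.7 = 10070 s = 168 min

168 min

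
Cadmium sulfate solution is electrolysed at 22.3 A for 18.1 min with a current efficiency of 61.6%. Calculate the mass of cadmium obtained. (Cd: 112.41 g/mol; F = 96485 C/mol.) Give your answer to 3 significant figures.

8.69 g

Q = 22.3 × 1086 = 24220 C
n(e⁻) = 24220 / 96485 = 0.2510 mol
Cd²⁺ + 2e⁻ → Cd, so theoretical m(Cd) = 0.1255 × 112.41 = 14.11 g
Actual mass = 61.6% × 14.11 = 8.69 g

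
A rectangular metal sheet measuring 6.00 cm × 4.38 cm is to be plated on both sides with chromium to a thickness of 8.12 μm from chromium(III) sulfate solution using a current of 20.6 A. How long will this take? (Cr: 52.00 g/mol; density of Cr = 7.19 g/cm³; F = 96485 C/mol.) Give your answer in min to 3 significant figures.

1.38 min

Plated area = 2 × 6.00 × 4.38 = 52.56 cm²
Volume = 52.56 × 8.12×10⁻⁴ cm = 0.04268 cm³
m(Cr) = 0.04268 × 7.19 = 0.3069 g
n(Cr) = 0.3069 / 52.00 = 0.005902 mol; n(e⁻) = 3 × 0.005902 = 0.01771 mol
Q = 0.01771 × 96485 = 1709 C
t = 1709 / 20.6 = 82.96 s = 1.38 min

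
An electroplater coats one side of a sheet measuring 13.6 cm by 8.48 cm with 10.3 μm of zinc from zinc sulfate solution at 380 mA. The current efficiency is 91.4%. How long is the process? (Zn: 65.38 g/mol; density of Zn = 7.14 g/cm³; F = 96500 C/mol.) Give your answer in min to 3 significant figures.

Plated area = 13.6 × 8.48 = 115.3 cm²
Volume = 115.3 × 10.3×10⁻⁴ cm = 0.1188 cm³
m(Zn) = 0.1188 × 7.14 = 0.8482 g
n(Zn) = 0.8482 / 65.38 = 0.01297 mol; n(e⁻) = 2 × 0.01297 = 0.02594 mol
Q = 0.02594 × 96500 / 0.914 = 2739 C
t = 2739 / 0.380 = 7208 s = 120 min

120 min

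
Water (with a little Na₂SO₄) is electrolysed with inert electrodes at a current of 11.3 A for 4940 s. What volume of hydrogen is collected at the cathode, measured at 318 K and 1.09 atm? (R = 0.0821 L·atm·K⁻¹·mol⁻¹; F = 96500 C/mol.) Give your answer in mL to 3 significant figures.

Charge passed = 11.3 × 4940 = 55820 C
n(e⁻) = Q/F = 55820/96500 = 0.5784 mol
2H⁺ + 2e⁻ → H₂, so n(H₂) = 0.5784 / 2 = 0.2892 mol
V = nRT/P = 0.2892 × 0.0821 × 318 / 1.09 = 6.927 L
= 6930 mL

6930 mL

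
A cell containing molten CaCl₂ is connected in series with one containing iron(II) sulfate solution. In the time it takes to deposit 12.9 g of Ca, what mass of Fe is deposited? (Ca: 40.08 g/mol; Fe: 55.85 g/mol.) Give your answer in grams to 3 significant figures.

n(Ca) = 12.9 / 40.08 = 0.3219 mol
Ca²⁺ + 2e⁻ → Ca, so n(e⁻) = 2 × 0.3219 = 0.6438 mol
Since the cells are in series, n(e⁻) in the Fe cell is also 0.6438 mol.
Fe²⁺ + 2e⁻ → Fe, so n(Fe) = 0.6438 / 2 = 0.3219 mol
m(Fe) = 0.3219 × 55.85 = 18.0 g

18.0 g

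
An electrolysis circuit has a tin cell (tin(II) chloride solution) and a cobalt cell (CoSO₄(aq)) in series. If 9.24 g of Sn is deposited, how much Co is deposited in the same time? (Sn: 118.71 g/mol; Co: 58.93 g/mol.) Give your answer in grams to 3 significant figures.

4.59 g

n(Sn) = 9.24 / 118.71 = 0.07784 mol
Sn²⁺ + 2e⁻ → Sn, so n(e⁻) = 2 × 0.07784 = 0.1557 mol
The cells are in series, so the same charge (and hence the same n(e⁻) = 0.1557 mol) passes through both.
Co²⁺ + 2e⁻ → Co, so n(Co) = 0.1557 / 2 = 0.07785 mol
m(Co) = 0.07785 × 58.93 = 4.59 g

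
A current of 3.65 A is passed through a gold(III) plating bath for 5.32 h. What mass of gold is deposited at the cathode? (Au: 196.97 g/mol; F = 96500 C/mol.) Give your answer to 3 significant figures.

47.6 g

Q = It = 3.65 × 19152 = 69900 C
Moles of electrons = 69900 / 96500 = 0.7244 mol
Au³⁺ + 3e⁻ → Au, so n(Au) = 0.7244 / 3 = 0.2415 mol
m = 0.2415 × 196.97 = 47.6 g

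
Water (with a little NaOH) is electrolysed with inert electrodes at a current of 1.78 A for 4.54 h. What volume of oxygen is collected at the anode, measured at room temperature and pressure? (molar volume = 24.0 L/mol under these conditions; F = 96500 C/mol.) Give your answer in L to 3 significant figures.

1.81 L

Q = 1.78 A × 16344 s = 29090 C
Moles of electrons = 29090 / 96500 = 0.3015 mol
2H₂O → O₂ + 4H⁺ + 4e⁻, so n(O₂) = 0.3015 / 4 = 0.07538 mol
V = 0.07538 × 24.0 = 1.809 L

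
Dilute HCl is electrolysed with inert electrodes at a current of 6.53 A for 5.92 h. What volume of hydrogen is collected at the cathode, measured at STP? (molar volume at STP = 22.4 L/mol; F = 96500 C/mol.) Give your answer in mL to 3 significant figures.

16200 mL

Q = 6.53 A × 21312 s = 1.392×10^5 C
n(e⁻) = Q/F = 1.392×10^5/96500 = 1.442 mol
2H⁺ + 2e⁻ → H₂, so n(H₂) = 1.442 / 2 = 0.7210 mol
V = 0.7210 × 22.4 = 16.15 L
= 16200 mL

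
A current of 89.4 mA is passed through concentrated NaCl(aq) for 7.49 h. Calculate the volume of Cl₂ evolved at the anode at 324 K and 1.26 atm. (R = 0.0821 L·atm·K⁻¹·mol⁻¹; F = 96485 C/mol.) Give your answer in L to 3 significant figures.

Q = It = 0.0894 × 26964 = 2411 C
n(e⁻) = Q/F = 2411/96485 = 0.02499 mol
2Cl⁻ → Cl₂ + 2e⁻, so n(Cl₂) = 0.02499 / 2 = 0.01250 mol
V = nRT/P = 0.01250 × 0.0821 × 324 / 1.26 = 0.2639 L

0.264 L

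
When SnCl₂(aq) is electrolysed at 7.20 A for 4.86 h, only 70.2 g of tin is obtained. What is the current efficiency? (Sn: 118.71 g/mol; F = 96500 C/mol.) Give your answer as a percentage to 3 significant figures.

90.6%

Q = 7.20 × 17496 = 1.260×10^5 C
n(e⁻) = 1.260×10^5 / 96500 = 1.306 mol
Sn²⁺ + 2e⁻ → Sn, so theoretical n(Sn) = 0.6530 mol → 77.52 g
Efficiency = 70.2 / 77.52 = 0.9056 = 90.6%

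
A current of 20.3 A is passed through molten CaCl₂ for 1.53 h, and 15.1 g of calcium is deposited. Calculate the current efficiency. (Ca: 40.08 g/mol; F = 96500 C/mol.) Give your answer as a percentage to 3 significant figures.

Q = 20.3 × 5508 = 1.118×10^5 C
n(e⁻) = 1.118×10^5 / 96500 = 1.159 mol
Ca²⁺ + 2e⁻ → Ca, so theoretical n(Ca) = 0.5795 mol → 23.23 g
Efficiency = 15.1 / 23.23 = 0.6500 = 65.0%

65.0%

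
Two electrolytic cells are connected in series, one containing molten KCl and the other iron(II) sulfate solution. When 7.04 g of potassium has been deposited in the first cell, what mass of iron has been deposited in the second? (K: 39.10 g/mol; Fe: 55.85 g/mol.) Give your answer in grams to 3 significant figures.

n(K) = 7.04 / 39.10 = 0.1801 mol
K⁺ + e⁻ → K, so n(e⁻) = 0.1801 mol
In series, the same 0.1801 mol of electrons flows through the second cell.
Fe²⁺ + 2e⁻ → Fe, so n(Fe) = 0.1801 / 2 = 0.09005 mol
m(Fe) = 0.09005 × 55.85 = 5.03 g

5.03 g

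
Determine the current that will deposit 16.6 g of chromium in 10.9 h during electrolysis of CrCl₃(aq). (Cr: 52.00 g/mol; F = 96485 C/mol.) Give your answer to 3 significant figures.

2.35 A

n(Cr) = 16.6 / 52.00 = 0.3192 mol
Cr³⁺ + 3e⁻ → Cr, so n(e⁻) = 3 × 0.3192 = 0.9576 mol
Q = 0.9576 × 96485 = 92390 C
I = Q / t = 92390 / 39240 s = 2.35 A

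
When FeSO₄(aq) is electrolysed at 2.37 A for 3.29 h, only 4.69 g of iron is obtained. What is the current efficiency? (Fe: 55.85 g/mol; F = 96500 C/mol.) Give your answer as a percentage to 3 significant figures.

Q = 2.37 × 11844 = 28070 C
n(e⁻) = 28070 / 96500 = 0.2909 mol
Fe²⁺ + 2e⁻ → Fe, so theoretical n(Fe) = 0.1455 mol → 8.126 g
Efficiency = 4.69 / 8.126 = 0.5772 = 57.7%

57.7%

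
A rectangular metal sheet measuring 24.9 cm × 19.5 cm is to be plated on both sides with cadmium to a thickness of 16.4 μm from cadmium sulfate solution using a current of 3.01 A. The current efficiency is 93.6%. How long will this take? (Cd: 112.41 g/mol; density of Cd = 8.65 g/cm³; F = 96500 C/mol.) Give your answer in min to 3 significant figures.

140 min

Plated area = 2 × 24.9 × 19.5 = 971.1 cm²
Volume = 971.1 × 16.4×10⁻⁴ cm = 1.593 cm³
m(Cd) = 1.593 × 8.65 = 13.78 g
n(Cd) = 13.78 / 112.41 = 0.1226 mol; n(e⁻) = 2 × 0.1226 = 0.2452 mol
Q = 0.2452 × 96500 / 0.936 = 25280 C
t = 25280 / 3.01 = 8399 s = 140 min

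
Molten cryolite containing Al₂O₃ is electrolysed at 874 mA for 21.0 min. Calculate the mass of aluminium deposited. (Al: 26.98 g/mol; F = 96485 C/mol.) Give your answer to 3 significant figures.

0.103 g

Q = It = 0.874 × 1260 = 1101 C
n(e⁻) = Q/F = 1101/96485 = 0.01141 mol
Al³⁺ + 3e⁻ → Al, so n(Al) = 0.01141 / 3 = 0.003803 mol
m = 0.003803 × 26.98 = 0.103 g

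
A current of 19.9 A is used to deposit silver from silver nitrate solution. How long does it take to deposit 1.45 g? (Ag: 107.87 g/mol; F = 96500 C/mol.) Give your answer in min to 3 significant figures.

n(Ag) = 1.45 / 107.87 = 0.01344 mol
Ag⁺ + e⁻ → Ag, so n(e⁻) = 0.01344 mol
Q = 0.01344 × 96500 = 1297 C
t = Q / I = 1297 / 19.9 = 65.18 s = 1.09 min

1.09 min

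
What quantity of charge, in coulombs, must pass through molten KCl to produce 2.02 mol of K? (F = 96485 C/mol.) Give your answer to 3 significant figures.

K⁺ + e⁻ → K, so n(e⁻) = 1 × 2.02 = 2.020 mol
Q = 2.020 × 96485 = 1.949×10^5 C

1.95×10^5 C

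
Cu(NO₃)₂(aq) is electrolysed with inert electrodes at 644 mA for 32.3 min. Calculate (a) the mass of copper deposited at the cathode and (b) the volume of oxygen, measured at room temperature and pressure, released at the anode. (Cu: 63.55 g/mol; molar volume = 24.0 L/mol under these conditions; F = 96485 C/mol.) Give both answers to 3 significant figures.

0.411 g Cu; 0.0776 L O₂

Q = 0.644 × 1938 = 1248 C; n(e⁻) = 1248 / 96485 = 0.01293 mol
Cathode: Cu²⁺ + 2e⁻ → Cu → n(Cu) = 0.01293/2 = 0.006465 mol → 0.411 g
Anode: 2H₂O → O₂ + 4H⁺ + 4e⁻ → n(O₂) = 0.01293/4 = 0.003233 mol → 0.0776 L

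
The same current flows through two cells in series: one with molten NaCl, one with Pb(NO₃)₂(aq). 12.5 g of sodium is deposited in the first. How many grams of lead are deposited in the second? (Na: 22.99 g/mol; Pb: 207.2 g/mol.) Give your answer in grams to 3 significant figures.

n(Na) = 12.5 / 22.99 = 0.5437 mol
Na⁺ + e⁻ → Na, so n(e⁻) = 0.5437 mol
In series, the same 0.5437 mol of electrons flows through the second cell.
Pb²⁺ + 2e⁻ → Pb, so n(Pb) = 0.5437 / 2 = 0.2719 mol
m(Pb) = 0.2719 × 207.2 = 56.3 g

56.3 g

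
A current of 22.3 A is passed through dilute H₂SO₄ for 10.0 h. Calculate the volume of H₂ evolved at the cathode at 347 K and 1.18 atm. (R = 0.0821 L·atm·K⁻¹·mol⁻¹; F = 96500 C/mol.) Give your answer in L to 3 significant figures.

Q = It = 22.3 × 36000 = 8.028×10^5 C
Moles of electrons = 8.028×10^5 / 96500 = 8.319 mol
2H⁺ + 2e⁻ → H₂, so n(H₂) = 8.319 / 2 = 4.160 mol
V = nRT/P = 4.160 × 0.0821 × 347 / 1.18 = 100.4 L

100 L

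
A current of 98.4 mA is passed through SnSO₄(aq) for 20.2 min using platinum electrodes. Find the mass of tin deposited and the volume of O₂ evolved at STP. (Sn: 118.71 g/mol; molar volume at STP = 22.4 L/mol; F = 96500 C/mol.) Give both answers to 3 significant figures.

0.0734 g Sn; 0.00692 L O₂

Q = 0.0984 × 1212 = 119.3 C; n(e⁻) = 119.3 / 96500 = 0.001236 mol
Cathode: Sn²⁺ + 2e⁻ → Sn → n(Sn) = 0.001236/2 = 6.180×10^-4 mol → 0.0734 g
Anode: 2H₂O → O₂ + 4H⁺ + 4e⁻ → n(O₂) = 0.001236/4 = 3.090×10^-4 mol → 0.00692 L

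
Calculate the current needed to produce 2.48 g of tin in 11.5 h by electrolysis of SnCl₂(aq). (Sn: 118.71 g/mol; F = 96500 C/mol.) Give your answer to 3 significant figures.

n(Sn) = 2.48 / 118.71 = 0.02089 mol
Sn²⁺ + 2e⁻ → Sn, so n(e⁻) = 2 × 0.02089 = 0.04178 mol
Q = 0.04178 × 96500 = 4032 C
I = Q / t = 4032 / 41400 s = 0.0974 A

0.0974 A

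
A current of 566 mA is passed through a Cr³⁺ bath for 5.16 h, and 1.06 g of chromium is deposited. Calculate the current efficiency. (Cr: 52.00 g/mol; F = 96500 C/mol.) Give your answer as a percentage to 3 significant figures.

56.1%

Q = 0.566 × 18576 = 10510 C
n(e⁻) = 10510 / 96500 = 0.1089 mol
Cr³⁺ + 3e⁻ → Cr, so theoretical n(Cr) = 0.03630 mol → 1.888 g
Efficiency = 1.06 / 1.888 = 0.5614 = 56.1%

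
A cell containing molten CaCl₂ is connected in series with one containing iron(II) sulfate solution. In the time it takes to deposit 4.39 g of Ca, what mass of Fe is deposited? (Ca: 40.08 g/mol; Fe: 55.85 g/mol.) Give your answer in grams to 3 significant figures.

6.12 g

n(Ca) = 4.39 / 40.08 = 0.1095 mol
Ca²⁺ + 2e⁻ → Ca, so n(e⁻) = 2 × 0.1095 = 0.2190 mol
Since the cells are in series, n(e⁻) in the Fe cell is also 0.2190 mol.
Fe²⁺ + 2e⁻ → Fe, so n(Fe) = 0.2190 / 2 = 0.1095 mol
m(Fe) = 0.1095 × 55.85 = 6.12 g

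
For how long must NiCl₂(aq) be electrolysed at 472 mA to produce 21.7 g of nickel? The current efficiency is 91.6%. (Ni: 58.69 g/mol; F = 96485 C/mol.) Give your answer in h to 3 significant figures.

n(Ni) = 21.7 / 58.69 = 0.3697 mol
Ni²⁺ + 2e⁻ → Ni, so n(e⁻) = 2 × 0.3697 = 0.7394 mol
Q = 0.7394 × 96485 / 0.916 = 77880 C
t = Q / I = 77880 / 0.472 = 1.650×10^5 s = 45.8 h

45.8 h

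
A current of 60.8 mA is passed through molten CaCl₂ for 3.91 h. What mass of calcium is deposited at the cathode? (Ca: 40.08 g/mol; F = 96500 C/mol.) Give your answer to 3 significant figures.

0.178 g

Q = 0.0608 A × 14076 s = 855.8 C
n(e⁻) = Q/F = 855.8/96500 = 0.008868 mol
Ca²⁺ + 2e⁻ → Ca, so n(Ca) = 0.008868 / 2 = 0.004434 mol
m = 0.004434 × 40.08 = 0.178 g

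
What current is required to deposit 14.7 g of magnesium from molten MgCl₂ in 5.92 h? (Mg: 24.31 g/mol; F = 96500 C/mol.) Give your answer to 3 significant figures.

5.48 A

n(Mg) = 14.7 / 24.31 = 0.6047 mol
Mg²⁺ + 2e⁻ → Mg, so n(e⁻) = 2 × 0.6047 = 1.209 mol
Q = 1.209 × 96500 = 1.167×10^5 C
I = Q / t = 1.167×10^5 / 21312 s = 5.48 A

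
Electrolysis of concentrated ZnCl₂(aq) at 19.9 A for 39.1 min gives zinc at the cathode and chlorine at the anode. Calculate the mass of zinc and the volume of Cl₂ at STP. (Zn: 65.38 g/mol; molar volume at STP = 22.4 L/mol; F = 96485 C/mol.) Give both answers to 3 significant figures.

Q = 19.9 × 2346 = 46690 C; n(e⁻) = 46690 / 96485 = 0.4839 mol
Cathode: Zn²⁺ + 2e⁻ → Zn → n(Zn) = 0.4839/2 = 0.2420 mol → 15.8 g
Anode: 2Cl⁻ → Cl₂ + 2e⁻ → n(Cl₂) = 0.4839/2 = 0.2420 mol → 5.42 L

15.8 g Zn; 5.42 L Cl₂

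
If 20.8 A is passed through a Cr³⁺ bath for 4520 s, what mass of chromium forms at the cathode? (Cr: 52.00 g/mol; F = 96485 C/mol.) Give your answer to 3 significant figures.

Charge passed = 20.8 × 4520 = 94020 C
n(e⁻) = 94020 / 96485 = 0.9745 mol
Cr³⁺ + 3e⁻ → Cr, so n(Cr) = 0.9745 / 3 = 0.3248 mol
m = 0.3248 × 52.00 = 16.9 g

16.9 g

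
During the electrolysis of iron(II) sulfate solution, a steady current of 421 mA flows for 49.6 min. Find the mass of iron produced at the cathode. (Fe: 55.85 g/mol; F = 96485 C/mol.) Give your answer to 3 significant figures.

0.363 g

Charge passed = 0.421 × 2976 = 1253 C
Moles of electrons = 1253 / 96485 = 0.01299 mol
Fe²⁺ + 2e⁻ → Fe, so n(Fe) = 0.01299 / 2 = 0.006495 mol
m = 0.006495 × 55.85 = 0.363 g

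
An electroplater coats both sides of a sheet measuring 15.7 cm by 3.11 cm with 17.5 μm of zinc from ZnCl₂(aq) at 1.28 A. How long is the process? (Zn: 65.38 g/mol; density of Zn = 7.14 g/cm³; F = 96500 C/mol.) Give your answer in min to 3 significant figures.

46.9 min

Plated area = 2 × 15.7 × 3.11 = 97.65 cm²
Volume = 97.65 × 17.5×10⁻⁴ cm = 0.1709 cm³
m(Zn) = 0.1709 × 7.14 = 1.220 g
n(Zn) = 1.220 / 65.38 = 0.01866 mol; n(e⁻) = 2 × 0.01866 = 0.03732 mol
Q = 0.03732 × 96500 = 3601 C
t = 3601 / 1.28 = 2813 s = 46.9 min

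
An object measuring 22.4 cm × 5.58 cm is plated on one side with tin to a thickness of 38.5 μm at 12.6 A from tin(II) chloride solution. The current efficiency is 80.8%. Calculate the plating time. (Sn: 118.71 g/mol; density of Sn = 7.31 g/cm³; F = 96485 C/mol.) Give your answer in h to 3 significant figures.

Plated area = 22.4 × 5.58 = 125.0 cm²
Volume = 125.0 × 38.5×10⁻⁴ cm = 0.4813 cm³
m(Sn) = 0.4813 × 7.31 = 3.518 g
n(Sn) = 3.518 / 118.71 = 0.02964 mol; n(e⁻) = 2 × 0.02964 = 0.05928 mol
Q = 0.05928 × 96485 / 0.808 = 7079 C
t = 7079 / 12.6 = 561.8 s = 0.156 h

0.156 h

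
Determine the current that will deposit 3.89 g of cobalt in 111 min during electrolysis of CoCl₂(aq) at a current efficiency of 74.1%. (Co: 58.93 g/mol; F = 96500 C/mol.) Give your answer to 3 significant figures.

2.58 A

n(Co) = 3.89 / 58.93 = 0.06601 mol
Co²⁺ + 2e⁻ → Co, so n(e⁻) = 2 × 0.06601 = 0.1320 mol
Q = 0.1320 × 96500 / 0.741 = 17190 C
I = Q / t = 17190 / 6660 s = 2.58 A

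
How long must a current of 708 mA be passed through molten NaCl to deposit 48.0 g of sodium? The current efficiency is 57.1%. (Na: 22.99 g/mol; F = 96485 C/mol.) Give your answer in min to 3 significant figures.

8310 min

n(Na) = 48.0 / 22.99 = 2.088 mol
Na⁺ + e⁻ → Na, so n(e⁻) = 2.088 mol
Q = 2.088 × 96485 / 0.571 = 3.528×10^5 C
t = Q / I = 3.528×10^5 / 0.708 = 4.983×10^5 s = 8310 min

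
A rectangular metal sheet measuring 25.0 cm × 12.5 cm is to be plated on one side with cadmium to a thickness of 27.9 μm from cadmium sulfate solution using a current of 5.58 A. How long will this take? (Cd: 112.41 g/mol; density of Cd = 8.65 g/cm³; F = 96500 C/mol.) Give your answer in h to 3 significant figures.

0.645 h

Plated area = 25.0 × 12.5 = 312.5 cm²
Volume = 312.5 × 27.9×10⁻⁴ cm = 0.8719 cm³
m(Cd) = 0.8719 × 8.65 = 7.542 g
n(Cd) = 7.542 / 112.41 = 0.06709 mol; n(e⁻) = 2 × 0.06709 = 0.1342 mol
Q = 0.1342 × 96500 = 12950 C
t = 12950 / 5.58 = 2321 s = 0.645 h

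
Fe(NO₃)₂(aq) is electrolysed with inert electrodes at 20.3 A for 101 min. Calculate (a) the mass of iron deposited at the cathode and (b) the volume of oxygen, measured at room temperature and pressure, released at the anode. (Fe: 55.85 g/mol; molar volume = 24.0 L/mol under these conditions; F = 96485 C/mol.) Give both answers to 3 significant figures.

35.6 g Fe; 7.65 L O₂

Q = 20.3 × 6060 = 1.230×10^5 C; n(e⁻) = 1.230×10^5 / 96485 = 1.275 mol
Cathode: Fe²⁺ + 2e⁻ → Fe → n(Fe) = 1.275/2 = 0.6375 mol → 35.6 g
Anode: 2H₂O → O₂ + 4H⁺ + 4e⁻ → n(O₂) = 1.275/4 = 0.3188 mol → 7.65 L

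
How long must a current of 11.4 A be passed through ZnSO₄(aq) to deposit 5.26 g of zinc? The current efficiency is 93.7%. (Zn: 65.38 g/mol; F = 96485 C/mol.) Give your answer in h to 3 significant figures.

0.404 h

n(Zn) = 5.26 / 65.38 = 0.08045 mol
Zn²⁺ + 2e⁻ → Zn, so n(e⁻) = 2 × 0.08045 = 0.1609 mol
Q = 0.1609 × 96485 / 0.937 = 16570 C
t = Q / I = 16570 / 11.4 = 1454 s = 0.404 h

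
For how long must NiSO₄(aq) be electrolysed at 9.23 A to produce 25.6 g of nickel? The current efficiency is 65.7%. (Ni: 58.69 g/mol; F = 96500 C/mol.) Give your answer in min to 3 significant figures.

n(Ni) = 25.6 / 58.69 = 0.4362 mol
Ni²⁺ + 2e⁻ → Ni, so n(e⁻) = 2 × 0.4362 = 0.8724 mol
Q = 0.8724 × 96500 / 0.657 = 1.281×10^5 C
t = Q / I = 1.281×10^5 / 9.23 = 13880 s = 231 min

231 min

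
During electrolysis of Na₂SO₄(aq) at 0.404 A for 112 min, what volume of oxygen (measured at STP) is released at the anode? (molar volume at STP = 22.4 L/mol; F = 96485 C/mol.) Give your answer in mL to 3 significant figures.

158 mL

Charge passed = 0.404 × 6720 = 2715 C
n(e⁻) = 2715 / 96485 = 0.02814 mol
2H₂O → O₂ + 4H⁺ + 4e⁻, so n(O₂) = 0.02814 / 4 = 0.007035 mol
V = 0.007035 × 22.4 = 0.1576 L
= 158 mL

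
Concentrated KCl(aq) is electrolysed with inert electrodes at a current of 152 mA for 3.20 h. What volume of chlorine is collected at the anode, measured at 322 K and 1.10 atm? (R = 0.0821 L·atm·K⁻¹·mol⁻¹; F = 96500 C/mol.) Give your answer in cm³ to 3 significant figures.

Charge passed = 0.152 × 11520 = 1751 C
n(e⁻) = Q/F = 1751/96500 = 0.01815 mol
2Cl⁻ → Cl₂ + 2e⁻, so n(Cl₂) = 0.01815 / 2 = 0.009075 mol
V = nRT/P = 0.009075 × 0.0821 × 322 / 1.10 = 0.2181 L
= 218 cm³

218 cm³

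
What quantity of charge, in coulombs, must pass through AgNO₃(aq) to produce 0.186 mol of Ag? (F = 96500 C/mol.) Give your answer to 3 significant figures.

17900 C

Ag⁺ + e⁻ → Ag, so n(e⁻) = 1 × 0.186 = 0.1860 mol
Q = 0.1860 × 96500 = 17950 C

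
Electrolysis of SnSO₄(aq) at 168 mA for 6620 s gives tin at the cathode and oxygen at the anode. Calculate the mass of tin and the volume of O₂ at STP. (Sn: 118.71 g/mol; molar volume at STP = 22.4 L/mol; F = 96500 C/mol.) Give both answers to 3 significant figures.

Q = 0.168 × 6620 = 1112 C; n(e⁻) = 1112 / 96500 = 0.01152 mol
Cathode: Sn²⁺ + 2e⁻ → Sn → n(Sn) = 0.01152/2 = 0.005760 mol → 0.684 g
Anode: 2H₂O → O₂ + 4H⁺ + 4e⁻ → n(O₂) = 0.01152/4 = 0.002880 mol → 0.0645 L

0.684 g Sn; 0.0645 L O₂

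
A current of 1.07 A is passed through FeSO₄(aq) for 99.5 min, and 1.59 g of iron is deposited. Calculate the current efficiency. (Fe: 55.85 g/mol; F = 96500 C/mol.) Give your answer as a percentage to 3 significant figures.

Q = 1.07 × 5970 = 6388 C
n(e⁻) = 6388 / 96500 = 0.06620 mol
Fe²⁺ + 2e⁻ → Fe, so theoretical n(Fe) = 0.03310 mol → 1.849 g
Efficiency = 1.59 / 1.849 = 0.8599 = 86.0%

86.0%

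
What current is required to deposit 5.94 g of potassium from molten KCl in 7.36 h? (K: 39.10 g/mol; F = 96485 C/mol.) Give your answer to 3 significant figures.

n(K) = 5.94 / 39.10 = 0.1519 mol
K⁺ + e⁻ → K, so n(e⁻) = 0.1519 mol
Q = 0.1519 × 96485 = 14660 C
I = Q / t = 14660 / 26496 s = 0.553 A

0.553 A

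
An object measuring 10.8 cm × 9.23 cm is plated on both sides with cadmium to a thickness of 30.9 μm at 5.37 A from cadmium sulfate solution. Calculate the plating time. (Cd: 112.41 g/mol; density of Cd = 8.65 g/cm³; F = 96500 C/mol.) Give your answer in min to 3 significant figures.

Plated area = 2 × 10.8 × 9.23 = 199.4 cm²
Volume = 199.4 × 30.9×10⁻⁴ cm = 0.6161 cm³
m(Cd) = 0.6161 × 8.65 = 5.329 g
n(Cd) = 5.329 / 112.41 = 0.04741 mol; n(e⁻) = 2 × 0.04741 = 0.09482 mol
Q = 0.09482 × 96500 = 9150 C
t = 9150 / 5.37 = 1704 s = 28.4 min

28.4 min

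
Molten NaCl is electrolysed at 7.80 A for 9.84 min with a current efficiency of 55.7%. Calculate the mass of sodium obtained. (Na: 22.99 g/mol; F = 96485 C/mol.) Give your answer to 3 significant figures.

0.611 g

Q = 7.80 × 590.4 = 4605 C
n(e⁻) = 4605 / 96485 = 0.04773 mol
Na⁺ + e⁻ → Na, so theoretical m(Na) = 0.04773 × 22.99 = 1.097 g
Actual mass = 55.7% × 1.097 = 0.611 g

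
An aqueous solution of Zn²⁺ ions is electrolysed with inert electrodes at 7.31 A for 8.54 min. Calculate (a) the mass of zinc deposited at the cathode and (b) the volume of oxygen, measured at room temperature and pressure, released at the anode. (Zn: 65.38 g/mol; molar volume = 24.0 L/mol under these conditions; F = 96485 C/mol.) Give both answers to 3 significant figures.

Q = 7.31 × 512.4 = 3746 C; n(e⁻) = 3746 / 96485 = 0.03882 mol
Cathode: Zn²⁺ + 2e⁻ → Zn → n(Zn) = 0.03882/2 = 0.01941 mol → 1.27 g
Anode: 2H₂O → O₂ + 4H⁺ + 4e⁻ → n(O₂) = 0.03882/4 = 0.009705 mol → 0.233 L

1.27 g Zn; 0.233 L O₂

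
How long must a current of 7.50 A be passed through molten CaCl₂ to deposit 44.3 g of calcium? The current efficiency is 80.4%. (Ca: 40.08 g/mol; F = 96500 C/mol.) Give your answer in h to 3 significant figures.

9.83 h

n(Ca) = 44.3 / 40.08 = 1.105 mol
Ca²⁺ + 2e⁻ → Ca, so n(e⁻) = 2 × 1.105 = 2.210 mol
Q = 2.210 × 96500 / 0.804 = 2.653×10^5 C
t = Q / I = 2.653×10^5 / 7.50 = 35370 s = 9.83 h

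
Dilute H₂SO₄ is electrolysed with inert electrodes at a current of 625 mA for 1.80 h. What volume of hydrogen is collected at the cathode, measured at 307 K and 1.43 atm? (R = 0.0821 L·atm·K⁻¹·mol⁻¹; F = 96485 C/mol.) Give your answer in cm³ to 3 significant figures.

370 cm³

Q = It = 0.625 × 6480 = 4050 C
n(e⁻) = 4050 / 96485 = 0.04198 mol
2H⁺ + 2e⁻ → H₂, so n(H₂) = 0.04198 / 2 = 0.02099 mol
V = nRT/P = 0.02099 × 0.0821 × 307 / 1.43 = 0.3700 L
= 370 cm³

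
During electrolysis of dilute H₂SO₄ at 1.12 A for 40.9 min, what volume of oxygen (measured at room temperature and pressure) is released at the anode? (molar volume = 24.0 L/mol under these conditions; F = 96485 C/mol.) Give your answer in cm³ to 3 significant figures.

171 cm³

Charge passed = 1.12 × 2454 = 2748 C
n(e⁻) = 2748 / 96485 = 0.02848 mol
2H₂O → O₂ + 4H⁺ + 4e⁻, so n(O₂) = 0.02848 / 4 = 0.007120 mol
V = 0.007120 × 24.0 = 0.1709 L
= 171 cm³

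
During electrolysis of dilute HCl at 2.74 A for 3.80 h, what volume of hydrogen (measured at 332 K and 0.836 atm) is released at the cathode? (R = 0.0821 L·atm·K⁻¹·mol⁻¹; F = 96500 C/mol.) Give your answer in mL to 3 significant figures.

Charge passed = 2.74 × 13680 = 37480 C
n(e⁻) = 37480 / 96500 = 0.3884 mol
2H⁺ + 2e⁻ → H₂, so n(H₂) = 0.3884 / 2 = 0.1942 mol
V = nRT/P = 0.1942 × 0.0821 × 332 / 0.836 = 6.332 L
= 6330 mL

6330 mL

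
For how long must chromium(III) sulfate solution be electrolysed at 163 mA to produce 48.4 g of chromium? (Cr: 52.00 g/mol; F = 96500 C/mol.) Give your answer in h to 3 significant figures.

459 h

n(Cr) = 48.4 / 52.00 = 0.9308 mol
Cr³⁺ + 3e⁻ → Cr, so n(e⁻) = 3 × 0.9308 = 2.792 mol
Q = 2.792 × 96500 = 2.694×10^5 C
t = Q / I = 2.694×10^5 / 0.163 = 1.653×10^6 s = 459 h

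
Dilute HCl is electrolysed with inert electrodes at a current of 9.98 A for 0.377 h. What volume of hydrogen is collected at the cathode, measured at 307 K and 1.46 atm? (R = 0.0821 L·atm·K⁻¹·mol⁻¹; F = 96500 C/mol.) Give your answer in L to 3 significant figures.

1.21 L

Charge passed = 9.98 × 1357.2 = 13540 C
n(e⁻) = 13540 / 96500 = 0.1403 mol
2H⁺ + 2e⁻ → H₂, so n(H₂) = 0.1403 / 2 = 0.07015 mol
V = nRT/P = 0.07015 × 0.0821 × 307 / 1.46 = 1.211 L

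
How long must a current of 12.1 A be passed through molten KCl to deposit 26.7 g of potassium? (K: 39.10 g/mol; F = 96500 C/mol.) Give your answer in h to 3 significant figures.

n(K) = 26.7 / 39.10 = 0.6829 mol
K⁺ + e⁻ → K, so n(e⁻) = 0.6829 mol
Q = 0.6829 × 96500 = 65900 C
t = Q / I = 65900 / 12.1 = 5446 s = 1.51 h

1.51 h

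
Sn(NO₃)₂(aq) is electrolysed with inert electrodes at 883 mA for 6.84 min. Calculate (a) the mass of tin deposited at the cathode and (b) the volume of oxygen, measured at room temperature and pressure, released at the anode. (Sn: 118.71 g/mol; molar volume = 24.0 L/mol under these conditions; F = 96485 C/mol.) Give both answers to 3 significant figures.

Q = 0.883 × 410.4 = 362.4 C; n(e⁻) = 362.4 / 96485 = 0.003756 mol
Cathode: Sn²⁺ + 2e⁻ → Sn → n(Sn) = 0.003756/2 = 0.001878 mol → 0.223 g
Anode: 2H₂O → O₂ + 4H⁺ + 4e⁻ → n(O₂) = 0.003756/4 = 9.390×10^-4 mol → 0.0225 L

0.223 g Sn; 0.0225 L O₂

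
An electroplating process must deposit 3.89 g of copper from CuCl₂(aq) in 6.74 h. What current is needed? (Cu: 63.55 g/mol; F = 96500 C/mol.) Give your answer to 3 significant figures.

0.487 A

n(Cu) = 3.89 / 63.55 = 0.06121 mol
Cu²⁺ + 2e⁻ → Cu, so n(e⁻) = 2 × 0.06121 = 0.1224 mol
Q = 0.1224 × 96500 = 11810 C
I = Q / t = 11810 / 24264 s = 0.487 A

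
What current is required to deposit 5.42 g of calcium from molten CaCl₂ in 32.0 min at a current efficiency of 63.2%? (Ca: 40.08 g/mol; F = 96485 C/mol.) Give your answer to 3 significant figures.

n(Ca) = 5.42 / 40.08 = 0.1352 mol
Ca²⁺ + 2e⁻ → Ca, so n(e⁻) = 2 × 0.1352 = 0.2704 mol
Q = 0.2704 × 96485 / 0.632 = 41280 C
I = Q / t = 41280 / 1920 s = 21.5 A

21.5 A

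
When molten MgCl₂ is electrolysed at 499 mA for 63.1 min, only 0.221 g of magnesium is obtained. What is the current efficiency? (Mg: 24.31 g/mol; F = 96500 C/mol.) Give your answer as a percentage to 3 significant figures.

Q = 0.499 × 3786 = 1889 C
n(e⁻) = 1889 / 96500 = 0.01958 mol
Mg²⁺ + 2e⁻ → Mg, so theoretical n(Mg) = 0.009790 mol → 0.2380 g
Efficiency = 0.221 / 0.2380 = 0.9286 = 92.9%

92.9%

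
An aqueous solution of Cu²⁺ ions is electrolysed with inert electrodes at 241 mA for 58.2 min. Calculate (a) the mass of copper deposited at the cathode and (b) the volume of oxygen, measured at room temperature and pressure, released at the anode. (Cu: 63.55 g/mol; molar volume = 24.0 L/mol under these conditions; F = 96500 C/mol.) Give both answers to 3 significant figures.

0.277 g Cu; 0.0523 L O₂

Q = 0.241 × 3492 = 841.6 C; n(e⁻) = 841.6 / 96500 = 0.008721 mol
Cathode: Cu²⁺ + 2e⁻ → Cu → n(Cu) = 0.008721/2 = 0.004361 mol → 0.277 g
Anode: 2H₂O → O₂ + 4H⁺ + 4e⁻ → n(O₂) = 0.008721/4 = 0.002180 mol → 0.0523 L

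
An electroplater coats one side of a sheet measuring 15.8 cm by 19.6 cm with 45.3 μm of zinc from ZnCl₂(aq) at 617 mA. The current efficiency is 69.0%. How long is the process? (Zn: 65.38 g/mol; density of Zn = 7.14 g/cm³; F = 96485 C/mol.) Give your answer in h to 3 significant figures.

Plated area = 15.8 × 19.6 = 309.7 cm²
Volume = 309.7 × 45.3×10⁻⁴ cm = 1.403 cm³
m(Zn) = 1.403 × 7.14 = 10.02 g
n(Zn) = 10.02 / 65.38 = 0.1533 mol; n(e⁻) = 2 × 0.1533 = 0.3066 mol
Q = 0.3066 × 96485 / 0.690 = 42870 C
t = 42870 / 0.617 = 69480 s = 19.3 h

19.3 h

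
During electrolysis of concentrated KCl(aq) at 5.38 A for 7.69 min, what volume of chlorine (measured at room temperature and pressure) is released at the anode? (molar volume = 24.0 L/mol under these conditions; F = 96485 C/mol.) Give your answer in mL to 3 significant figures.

Q = 5.38 A × 461.4 s = 2482 C
n(e⁻) = 2482 / 96485 = 0.02572 mol
2Cl⁻ → Cl₂ + 2e⁻, so n(Cl₂) = 0.02572 / 2 = 0.01286 mol
V = 0.01286 × 24.0 = 0.3086 L
= 309 mL

309 mL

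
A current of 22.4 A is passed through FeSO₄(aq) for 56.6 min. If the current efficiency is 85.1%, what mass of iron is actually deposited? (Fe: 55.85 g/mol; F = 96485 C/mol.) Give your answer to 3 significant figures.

Q = 22.4 × 3396 = 76070 C
n(e⁻) = 76070 / 96485 = 0.7884 mol
Fe²⁺ + 2e⁻ → Fe, so theoretical m(Fe) = 0.3942 × 55.85 = 22.02 g
Actual mass = 85.1% × 22.02 = 18.7 g

18.7 g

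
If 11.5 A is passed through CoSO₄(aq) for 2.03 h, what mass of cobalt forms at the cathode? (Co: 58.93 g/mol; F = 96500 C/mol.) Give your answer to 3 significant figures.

Q = It = 11.5 × 7308 = 84040 C
Moles of electrons = 84040 / 96500 = 0.8709 mol
Co²⁺ + 2e⁻ → Co, so n(Co) = 0.8709 / 2 = 0.4355 mol
m = 0.4355 × 58.93 = 25.7 g

25.7 g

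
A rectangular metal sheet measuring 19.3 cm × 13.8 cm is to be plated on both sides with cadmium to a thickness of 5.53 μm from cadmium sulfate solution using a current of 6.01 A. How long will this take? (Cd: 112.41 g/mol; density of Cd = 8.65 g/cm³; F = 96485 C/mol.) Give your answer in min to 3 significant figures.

Plated area = 2 × 19.3 × 13.8 = 532.7 cm²
Volume = 532.7 × 5.53×10⁻⁴ cm = 0.2946 cm³
m(Cd) = 0.2946 × 8.65 = 2.548 g
n(Cd) = 2.548 / 112.41 = 0.02267 mol; n(e⁻) = 2 × 0.02267 = 0.04534 mol
Q = 0.04534 × 96485 = 4375 C
t = 4375 / 6.01 = 728.0 s = 12.1 min

12.1 min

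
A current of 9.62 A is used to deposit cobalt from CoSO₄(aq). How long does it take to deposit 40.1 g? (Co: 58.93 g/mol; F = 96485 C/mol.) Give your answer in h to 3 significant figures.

n(Co) = 40.1 / 58.93 = 0.6805 mol
Co²⁺ + 2e⁻ → Co, so n(e⁻) = 2 × 0.6805 = 1.361 mol
Q = 1.361 × 96485 = 1.313×10^5 C
t = Q / I = 1.313×10^5 / 9.62 = 13650 s = 3.79 h

3.79 h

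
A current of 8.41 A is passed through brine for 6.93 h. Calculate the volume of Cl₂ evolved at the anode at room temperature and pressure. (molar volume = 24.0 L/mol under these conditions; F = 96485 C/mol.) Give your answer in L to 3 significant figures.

26.1 L

Q = It = 8.41 × 24948 = 2.098×10^5 C
n(e⁻) = Q/F = 2.098×10^5/96485 = 2.174 mol
2Cl⁻ → Cl₂ + 2e⁻, so n(Cl₂) = 2.174 / 2 = 1.087 mol
V = 1.087 × 24.0 = 26.09 L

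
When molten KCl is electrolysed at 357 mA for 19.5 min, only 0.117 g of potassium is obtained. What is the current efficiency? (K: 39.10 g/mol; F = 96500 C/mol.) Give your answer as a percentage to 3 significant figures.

69.1%

Q = 0.357 × 1170 = 417.7 C
n(e⁻) = 417.7 / 96500 = 0.004328 mol
K⁺ + e⁻ → K, so theoretical n(K) = 0.004328 mol → 0.1692 g
Efficiency = 0.117 / 0.1692 = 0.6915 = 69.1%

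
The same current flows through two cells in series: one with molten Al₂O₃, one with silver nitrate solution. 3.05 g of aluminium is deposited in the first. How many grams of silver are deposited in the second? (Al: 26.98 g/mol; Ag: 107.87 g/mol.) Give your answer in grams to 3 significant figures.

36.6 g

n(Al) = 3.05 / 26.98 = 0.1130 mol
Al³⁺ + 3e⁻ → Al, so n(e⁻) = 3 × 0.1130 = 0.3390 mol
In series, the same 0.3390 mol of electrons flows through the second cell.
Ag⁺ + e⁻ → Ag, so n(Ag) = 0.3390 mol
m(Ag) = 0.3390 × 107.87 = 36.6 g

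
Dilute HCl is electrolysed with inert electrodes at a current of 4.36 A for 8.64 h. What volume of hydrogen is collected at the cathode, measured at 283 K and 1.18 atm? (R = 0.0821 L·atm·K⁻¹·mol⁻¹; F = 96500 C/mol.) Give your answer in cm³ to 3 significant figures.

Q = 4.36 A × 31104 s = 1.356×10^5 C
n(e⁻) = 1.356×10^5 / 96500 = 1.405 mol
2H⁺ + 2e⁻ → H₂, so n(H₂) = 1.405 / 2 = 0.7025 mol
V = nRT/P = 0.7025 × 0.0821 × 283 / 1.18 = 13.83 L
= 13800 cm³

13800 cm³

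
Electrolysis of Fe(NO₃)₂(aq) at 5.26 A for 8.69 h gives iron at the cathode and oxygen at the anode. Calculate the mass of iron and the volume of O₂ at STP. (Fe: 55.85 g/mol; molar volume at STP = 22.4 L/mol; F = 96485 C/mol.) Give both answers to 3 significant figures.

Q = 5.26 × 31284 = 1.646×10^5 C; n(e⁻) = 1.646×10^5 / 96485 = 1.706 mol
Cathode: Fe²⁺ + 2e⁻ → Fe → n(Fe) = 1.706/2 = 0.8530 mol → 47.6 g
Anode: 2H₂O → O₂ + 4H⁺ + 4e⁻ → n(O₂) = 1.706/4 = 0.4265 mol → 9.55 L

47.6 g Fe; 9.55 L O₂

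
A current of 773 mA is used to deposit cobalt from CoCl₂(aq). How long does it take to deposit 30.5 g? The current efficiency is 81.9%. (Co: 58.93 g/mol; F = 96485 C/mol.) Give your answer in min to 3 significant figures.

n(Co) = 30.5 / 58.93 = 0.5176 mol
Co²⁺ + 2e⁻ → Co, so n(e⁻) = 2 × 0.5176 = 1.035 mol
Q = 1.035 × 96485 / 0.819 = 1.219×10^5 C
t = Q / I = 1.219×10^5 / 0.773 = 1.577×10^5 s = 2630 min

2630 min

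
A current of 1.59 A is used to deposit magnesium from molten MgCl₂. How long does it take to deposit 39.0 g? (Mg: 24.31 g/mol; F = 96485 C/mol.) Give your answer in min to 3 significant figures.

n(Mg) = 39.0 / 24.31 = 1.604 mol
Mg²⁺ + 2e⁻ → Mg, so n(e⁻) = 2 × 1.604 = 3.208 mol
Q = 3.208 × 96485 = 3.095×10^5 C
t = Q / I = 3.095×10^5 / 1.59 = 1.947×10^5 s = 3250 min

3250 min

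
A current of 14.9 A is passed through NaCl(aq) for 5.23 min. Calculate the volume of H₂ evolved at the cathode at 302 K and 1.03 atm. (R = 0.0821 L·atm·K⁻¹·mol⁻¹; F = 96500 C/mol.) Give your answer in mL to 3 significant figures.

583 mL

Q = 14.9 A × 313.8 s = 4676 C
Moles of electrons = 4676 / 96500 = 0.04846 mol
2H⁺ + 2e⁻ → H₂, so n(H₂) = 0.04846 / 2 = 0.02423 mol
V = nRT/P = 0.02423 × 0.0821 × 302 / 1.03 = 0.5833 L
= 583 mL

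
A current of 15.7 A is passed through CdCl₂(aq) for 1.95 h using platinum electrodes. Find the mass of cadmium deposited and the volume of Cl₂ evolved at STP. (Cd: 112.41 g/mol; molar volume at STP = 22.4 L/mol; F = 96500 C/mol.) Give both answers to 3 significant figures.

Q = 15.7 × 7020 = 1.102×10^5 C; n(e⁻) = 1.102×10^5 / 96500 = 1.142 mol
Cathode: Cd²⁺ + 2e⁻ → Cd → n(Cd) = 1.142/2 = 0.5710 mol → 64.2 g
Anode: 2Cl⁻ → Cl₂ + 2e⁻ → n(Cl₂) = 1.142/2 = 0.5710 mol → 12.8 L

64.2 g Cd; 12.8 L Cl₂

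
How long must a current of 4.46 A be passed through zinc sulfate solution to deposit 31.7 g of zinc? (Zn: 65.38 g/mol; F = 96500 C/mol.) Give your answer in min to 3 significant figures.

350 min

n(Zn) = 31.7 / 65.38 = 0.4849 mol
Zn²⁺ + 2e⁻ → Zn, so n(e⁻) = 2 × 0.4849 = 0.9698 mol
Q = 0.9698 × 96500 = 93590 C
t = Q / I = 93590 / 4.46 = 20980 s = 350 min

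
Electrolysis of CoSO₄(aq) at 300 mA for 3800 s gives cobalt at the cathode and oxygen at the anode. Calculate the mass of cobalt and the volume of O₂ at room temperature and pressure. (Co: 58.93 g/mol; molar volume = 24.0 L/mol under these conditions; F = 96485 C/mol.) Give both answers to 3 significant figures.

Q = 0.300 × 3800 = 1140 C; n(e⁻) = 1140 / 96485 = 0.01182 mol
Cathode: Co²⁺ + 2e⁻ → Co → n(Co) = 0.01182/2 = 0.005910 mol → 0.348 g
Anode: 2H₂O → O₂ + 4H⁺ + 4e⁻ → n(O₂) = 0.01182/4 = 0.002955 mol → 0.0709 L

0.348 g Co; 0.0709 L O₂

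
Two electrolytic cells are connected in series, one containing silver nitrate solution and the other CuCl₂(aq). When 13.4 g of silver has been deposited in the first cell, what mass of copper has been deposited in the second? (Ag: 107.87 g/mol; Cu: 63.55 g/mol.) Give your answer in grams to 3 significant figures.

3.95 g

n(Ag) = 13.4 / 107.87 = 0.1242 mol
Ag⁺ + e⁻ → Ag, so n(e⁻) = 0.1242 mol
In series, the same 0.1242 mol of electrons flows through the second cell.
Cu²⁺ + 2e⁻ → Cu, so n(Cu) = 0.1242 / 2 = 0.06210 mol
m(Cu) = 0.06210 × 63.55 = 3.95 g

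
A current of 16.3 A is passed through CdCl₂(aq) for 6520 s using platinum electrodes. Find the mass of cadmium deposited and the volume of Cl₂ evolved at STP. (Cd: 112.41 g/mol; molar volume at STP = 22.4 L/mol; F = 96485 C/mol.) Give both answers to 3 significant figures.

61.9 g Cd; 12.3 L Cl₂

Q = 16.3 × 6520 = 1.063×10^5 C; n(e⁻) = 1.063×10^5 / 96485 = 1.102 mol
Cathode: Cd²⁺ + 2e⁻ → Cd → n(Cd) = 1.102/2 = 0.5510 mol → 61.9 g
Anode: 2Cl⁻ → Cl₂ + 2e⁻ → n(Cl₂) = 1.102/2 = 0.5510 mol → 12.3 L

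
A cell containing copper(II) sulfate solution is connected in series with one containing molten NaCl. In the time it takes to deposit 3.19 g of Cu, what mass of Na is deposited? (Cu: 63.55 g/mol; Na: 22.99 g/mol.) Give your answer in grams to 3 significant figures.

n(Cu) = 3.19 / 63.55 = 0.05020 mol
Cu²⁺ + 2e⁻ → Cu, so n(e⁻) = 2 × 0.05020 = 0.1004 mol
Since the cells are in series, n(e⁻) in the Na cell is also 0.1004 mol.
Na⁺ + e⁻ → Na, so n(Na) = 0.1004 mol
m(Na) = 0.1004 × 22.99 = 2.31 g

2.31 g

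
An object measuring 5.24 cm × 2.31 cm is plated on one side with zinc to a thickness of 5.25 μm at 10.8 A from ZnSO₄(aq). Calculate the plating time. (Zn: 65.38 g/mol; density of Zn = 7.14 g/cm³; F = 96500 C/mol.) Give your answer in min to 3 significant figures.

0.207 min

Plated area = 5.24 × 2.31 = 12.10 cm²
Volume = 12.10 × 5.25×10⁻⁴ cm = 0.006353 cm³
m(Zn) = 0.006353 × 7.14 = 0.04536 g
n(Zn) = 0.04536 / 65.38 = 6.938×10^-4 mol; n(e⁻) = 2 × 6.938×10^-4 = 0.001388 mol
Q = 0.001388 × 96500 = 133.9 C
t = 133.9 / 10.8 = 12.40 s = 0.207 min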